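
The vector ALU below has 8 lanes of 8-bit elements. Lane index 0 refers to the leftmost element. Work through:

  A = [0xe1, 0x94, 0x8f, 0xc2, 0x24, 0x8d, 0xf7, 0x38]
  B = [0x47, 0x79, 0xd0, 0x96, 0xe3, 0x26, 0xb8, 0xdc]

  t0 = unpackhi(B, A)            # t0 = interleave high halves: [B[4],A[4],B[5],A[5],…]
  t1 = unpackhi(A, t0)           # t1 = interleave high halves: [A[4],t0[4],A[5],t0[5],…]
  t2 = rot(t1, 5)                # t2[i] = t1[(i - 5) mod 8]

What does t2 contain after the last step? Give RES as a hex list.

→ t0 |e3|24|26|8d|b8|f7|dc|38|
→ t1 |24|b8|8d|f7|f7|dc|38|38|
→ t2 |f7|f7|dc|38|38|24|b8|8d|

RES = [ 0xf7  0xf7  0xdc  0x38  0x38  0x24  0xb8  0x8d ]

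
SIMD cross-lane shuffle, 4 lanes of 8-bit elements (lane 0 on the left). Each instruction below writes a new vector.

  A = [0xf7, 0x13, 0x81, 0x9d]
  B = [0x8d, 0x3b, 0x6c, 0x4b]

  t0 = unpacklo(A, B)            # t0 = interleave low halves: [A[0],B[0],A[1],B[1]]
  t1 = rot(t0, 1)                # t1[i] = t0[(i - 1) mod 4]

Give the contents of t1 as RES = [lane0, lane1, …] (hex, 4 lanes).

  t0: f7 8d 13 3b
  t1: 3b f7 8d 13

RES = [0x3b, 0xf7, 0x8d, 0x13]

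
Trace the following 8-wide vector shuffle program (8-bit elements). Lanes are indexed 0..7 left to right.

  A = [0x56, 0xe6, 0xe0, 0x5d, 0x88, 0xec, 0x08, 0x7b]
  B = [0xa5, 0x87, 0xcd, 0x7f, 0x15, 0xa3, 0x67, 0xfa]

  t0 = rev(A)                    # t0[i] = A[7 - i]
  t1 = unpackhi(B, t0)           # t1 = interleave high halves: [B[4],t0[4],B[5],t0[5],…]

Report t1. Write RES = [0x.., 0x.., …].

→ t0 |7b|08|ec|88|5d|e0|e6|56|
→ t1 |15|5d|a3|e0|67|e6|fa|56|

RES = [0x15, 0x5d, 0xa3, 0xe0, 0x67, 0xe6, 0xfa, 0x56]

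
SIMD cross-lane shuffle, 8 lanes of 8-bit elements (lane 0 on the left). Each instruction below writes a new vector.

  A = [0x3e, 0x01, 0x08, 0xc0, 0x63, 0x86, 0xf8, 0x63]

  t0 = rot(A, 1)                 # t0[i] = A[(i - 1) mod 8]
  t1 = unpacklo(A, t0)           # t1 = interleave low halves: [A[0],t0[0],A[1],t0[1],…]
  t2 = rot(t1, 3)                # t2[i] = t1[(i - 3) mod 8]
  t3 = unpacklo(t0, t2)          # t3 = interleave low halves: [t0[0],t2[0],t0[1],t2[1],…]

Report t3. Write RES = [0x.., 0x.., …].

t0 = [0x63, 0x3e, 0x01, 0x08, 0xc0, 0x63, 0x86, 0xf8]
t1 = [0x3e, 0x63, 0x01, 0x3e, 0x08, 0x01, 0xc0, 0x08]
t2 = [0x01, 0xc0, 0x08, 0x3e, 0x63, 0x01, 0x3e, 0x08]
t3 = [0x63, 0x01, 0x3e, 0xc0, 0x01, 0x08, 0x08, 0x3e]

RES = [0x63, 0x01, 0x3e, 0xc0, 0x01, 0x08, 0x08, 0x3e]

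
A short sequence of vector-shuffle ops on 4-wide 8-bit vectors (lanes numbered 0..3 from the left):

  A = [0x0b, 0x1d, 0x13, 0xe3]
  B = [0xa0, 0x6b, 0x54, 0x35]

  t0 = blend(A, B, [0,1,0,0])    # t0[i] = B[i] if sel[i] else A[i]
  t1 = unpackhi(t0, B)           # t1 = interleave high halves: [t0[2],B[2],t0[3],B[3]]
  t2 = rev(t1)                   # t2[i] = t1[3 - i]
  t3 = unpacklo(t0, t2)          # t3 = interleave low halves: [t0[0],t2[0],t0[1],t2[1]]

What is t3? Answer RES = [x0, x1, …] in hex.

→ t0 |0b|6b|13|e3|
→ t1 |13|54|e3|35|
→ t2 |35|e3|54|13|
→ t3 |0b|35|6b|e3|

RES = [ 0x0b  0x35  0x6b  0xe3 ]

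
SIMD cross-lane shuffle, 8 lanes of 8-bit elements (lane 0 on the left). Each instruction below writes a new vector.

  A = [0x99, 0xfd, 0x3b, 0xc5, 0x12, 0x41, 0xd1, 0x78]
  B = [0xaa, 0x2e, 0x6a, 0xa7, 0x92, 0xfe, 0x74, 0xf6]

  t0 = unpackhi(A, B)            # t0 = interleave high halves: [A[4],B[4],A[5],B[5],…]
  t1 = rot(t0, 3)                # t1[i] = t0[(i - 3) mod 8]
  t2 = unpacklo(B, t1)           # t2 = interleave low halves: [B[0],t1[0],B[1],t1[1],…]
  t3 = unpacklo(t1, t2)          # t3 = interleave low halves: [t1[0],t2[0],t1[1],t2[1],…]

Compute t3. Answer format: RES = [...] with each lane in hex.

RES = [0x74, 0xaa, 0x78, 0x74, 0xf6, 0x2e, 0x12, 0x78]

  t0: 12 92 41 fe d1 74 78 f6
  t1: 74 78 f6 12 92 41 fe d1
  t2: aa 74 2e 78 6a f6 a7 12
  t3: 74 aa 78 74 f6 2e 12 78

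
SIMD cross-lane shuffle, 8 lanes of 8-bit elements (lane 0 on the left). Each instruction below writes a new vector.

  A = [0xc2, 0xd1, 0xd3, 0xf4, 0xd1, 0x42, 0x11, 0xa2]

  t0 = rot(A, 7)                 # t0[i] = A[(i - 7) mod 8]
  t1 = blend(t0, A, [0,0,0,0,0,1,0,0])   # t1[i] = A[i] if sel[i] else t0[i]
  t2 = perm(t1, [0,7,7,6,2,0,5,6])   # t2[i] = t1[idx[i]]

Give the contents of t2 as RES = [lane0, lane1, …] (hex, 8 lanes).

t0 = [0xd1, 0xd3, 0xf4, 0xd1, 0x42, 0x11, 0xa2, 0xc2]
t1 = [0xd1, 0xd3, 0xf4, 0xd1, 0x42, 0x42, 0xa2, 0xc2]
t2 = [0xd1, 0xc2, 0xc2, 0xa2, 0xf4, 0xd1, 0x42, 0xa2]

RES = [0xd1, 0xc2, 0xc2, 0xa2, 0xf4, 0xd1, 0x42, 0xa2]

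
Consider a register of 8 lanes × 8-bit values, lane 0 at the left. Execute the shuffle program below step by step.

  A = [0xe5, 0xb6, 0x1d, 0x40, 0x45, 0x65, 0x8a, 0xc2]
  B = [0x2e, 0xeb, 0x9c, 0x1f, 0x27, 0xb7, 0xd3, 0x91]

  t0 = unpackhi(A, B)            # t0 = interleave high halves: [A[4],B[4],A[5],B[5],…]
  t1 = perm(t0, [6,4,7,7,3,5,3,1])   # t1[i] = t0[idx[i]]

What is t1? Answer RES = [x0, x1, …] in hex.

RES = [0xc2, 0x8a, 0x91, 0x91, 0xb7, 0xd3, 0xb7, 0x27]

→ t0 |45|27|65|b7|8a|d3|c2|91|
→ t1 |c2|8a|91|91|b7|d3|b7|27|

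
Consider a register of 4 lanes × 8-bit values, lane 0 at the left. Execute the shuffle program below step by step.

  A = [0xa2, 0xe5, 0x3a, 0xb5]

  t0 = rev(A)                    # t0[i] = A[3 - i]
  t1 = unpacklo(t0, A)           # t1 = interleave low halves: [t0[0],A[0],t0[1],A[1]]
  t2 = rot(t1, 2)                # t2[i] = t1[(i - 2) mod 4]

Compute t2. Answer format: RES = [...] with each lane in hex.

RES = [ 0x3a  0xe5  0xb5  0xa2 ]

→ t0 |b5|3a|e5|a2|
→ t1 |b5|a2|3a|e5|
→ t2 |3a|e5|b5|a2|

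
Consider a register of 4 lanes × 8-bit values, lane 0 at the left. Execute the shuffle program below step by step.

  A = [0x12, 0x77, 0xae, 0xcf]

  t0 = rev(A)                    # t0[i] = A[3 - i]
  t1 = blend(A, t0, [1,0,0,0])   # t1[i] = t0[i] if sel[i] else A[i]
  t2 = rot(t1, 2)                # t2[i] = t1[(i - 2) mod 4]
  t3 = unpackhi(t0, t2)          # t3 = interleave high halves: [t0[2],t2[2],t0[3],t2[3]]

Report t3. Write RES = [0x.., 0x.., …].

RES = [0x77, 0xcf, 0x12, 0x77]

→ t0 |cf|ae|77|12|
→ t1 |cf|77|ae|cf|
→ t2 |ae|cf|cf|77|
→ t3 |77|cf|12|77|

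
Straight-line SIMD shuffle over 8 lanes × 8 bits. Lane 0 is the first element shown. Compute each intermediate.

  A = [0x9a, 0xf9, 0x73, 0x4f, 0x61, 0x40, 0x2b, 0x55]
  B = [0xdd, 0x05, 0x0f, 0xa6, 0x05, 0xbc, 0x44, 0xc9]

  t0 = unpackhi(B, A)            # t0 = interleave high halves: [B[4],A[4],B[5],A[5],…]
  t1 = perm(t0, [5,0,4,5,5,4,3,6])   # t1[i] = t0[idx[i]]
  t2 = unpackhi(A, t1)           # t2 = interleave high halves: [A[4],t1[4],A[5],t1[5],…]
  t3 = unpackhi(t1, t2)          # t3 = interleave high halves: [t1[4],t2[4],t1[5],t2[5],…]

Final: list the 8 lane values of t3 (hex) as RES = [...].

RES = [ 0x2b  0x2b  0x44  0x40  0x40  0x55  0xc9  0xc9 ]

t0 = [0x05, 0x61, 0xbc, 0x40, 0x44, 0x2b, 0xc9, 0x55]
t1 = [0x2b, 0x05, 0x44, 0x2b, 0x2b, 0x44, 0x40, 0xc9]
t2 = [0x61, 0x2b, 0x40, 0x44, 0x2b, 0x40, 0x55, 0xc9]
t3 = [0x2b, 0x2b, 0x44, 0x40, 0x40, 0x55, 0xc9, 0xc9]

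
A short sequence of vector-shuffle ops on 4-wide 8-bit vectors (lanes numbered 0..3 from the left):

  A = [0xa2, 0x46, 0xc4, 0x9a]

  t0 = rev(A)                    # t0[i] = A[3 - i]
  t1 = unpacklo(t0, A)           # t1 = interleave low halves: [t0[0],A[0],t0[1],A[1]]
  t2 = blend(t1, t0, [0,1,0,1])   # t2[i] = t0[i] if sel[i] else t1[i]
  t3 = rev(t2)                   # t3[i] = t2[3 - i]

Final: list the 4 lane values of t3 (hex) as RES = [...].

t0 = [0x9a, 0xc4, 0x46, 0xa2]
t1 = [0x9a, 0xa2, 0xc4, 0x46]
t2 = [0x9a, 0xc4, 0xc4, 0xa2]
t3 = [0xa2, 0xc4, 0xc4, 0x9a]

RES = [0xa2, 0xc4, 0xc4, 0x9a]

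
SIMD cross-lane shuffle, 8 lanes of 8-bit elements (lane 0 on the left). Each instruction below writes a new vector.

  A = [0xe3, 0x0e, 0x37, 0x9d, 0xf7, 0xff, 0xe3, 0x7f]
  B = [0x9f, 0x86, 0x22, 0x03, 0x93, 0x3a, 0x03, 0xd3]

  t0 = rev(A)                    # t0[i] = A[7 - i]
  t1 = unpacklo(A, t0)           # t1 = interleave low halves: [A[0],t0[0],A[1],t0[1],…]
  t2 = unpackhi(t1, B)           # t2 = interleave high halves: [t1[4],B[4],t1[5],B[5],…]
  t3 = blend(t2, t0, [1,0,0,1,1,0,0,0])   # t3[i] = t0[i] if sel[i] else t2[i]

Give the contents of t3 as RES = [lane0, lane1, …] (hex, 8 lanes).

t0 = [0x7f, 0xe3, 0xff, 0xf7, 0x9d, 0x37, 0x0e, 0xe3]
t1 = [0xe3, 0x7f, 0x0e, 0xe3, 0x37, 0xff, 0x9d, 0xf7]
t2 = [0x37, 0x93, 0xff, 0x3a, 0x9d, 0x03, 0xf7, 0xd3]
t3 = [0x7f, 0x93, 0xff, 0xf7, 0x9d, 0x03, 0xf7, 0xd3]

RES = [0x7f, 0x93, 0xff, 0xf7, 0x9d, 0x03, 0xf7, 0xd3]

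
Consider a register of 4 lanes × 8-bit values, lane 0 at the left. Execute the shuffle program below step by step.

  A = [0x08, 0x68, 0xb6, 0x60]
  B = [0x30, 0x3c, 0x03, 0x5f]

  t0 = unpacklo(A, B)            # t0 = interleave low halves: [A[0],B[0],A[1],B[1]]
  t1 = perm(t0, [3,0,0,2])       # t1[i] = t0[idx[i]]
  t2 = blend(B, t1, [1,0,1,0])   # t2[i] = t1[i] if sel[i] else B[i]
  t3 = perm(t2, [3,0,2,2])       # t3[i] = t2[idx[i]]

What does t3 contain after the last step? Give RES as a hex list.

t0 = [0x08, 0x30, 0x68, 0x3c]
t1 = [0x3c, 0x08, 0x08, 0x68]
t2 = [0x3c, 0x3c, 0x08, 0x5f]
t3 = [0x5f, 0x3c, 0x08, 0x08]

RES = [0x5f, 0x3c, 0x08, 0x08]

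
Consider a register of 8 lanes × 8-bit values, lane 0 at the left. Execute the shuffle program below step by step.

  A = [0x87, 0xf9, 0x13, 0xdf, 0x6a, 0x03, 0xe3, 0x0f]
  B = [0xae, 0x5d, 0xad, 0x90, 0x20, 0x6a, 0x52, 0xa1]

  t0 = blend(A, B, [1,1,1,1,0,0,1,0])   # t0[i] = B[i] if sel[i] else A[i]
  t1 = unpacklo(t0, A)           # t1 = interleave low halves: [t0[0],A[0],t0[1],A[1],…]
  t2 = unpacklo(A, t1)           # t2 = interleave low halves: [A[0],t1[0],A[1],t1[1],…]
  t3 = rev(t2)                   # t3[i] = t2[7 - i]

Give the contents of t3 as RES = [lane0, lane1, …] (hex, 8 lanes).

t0 = [0xae, 0x5d, 0xad, 0x90, 0x6a, 0x03, 0x52, 0x0f]
t1 = [0xae, 0x87, 0x5d, 0xf9, 0xad, 0x13, 0x90, 0xdf]
t2 = [0x87, 0xae, 0xf9, 0x87, 0x13, 0x5d, 0xdf, 0xf9]
t3 = [0xf9, 0xdf, 0x5d, 0x13, 0x87, 0xf9, 0xae, 0x87]

RES = [ 0xf9  0xdf  0x5d  0x13  0x87  0xf9  0xae  0x87 ]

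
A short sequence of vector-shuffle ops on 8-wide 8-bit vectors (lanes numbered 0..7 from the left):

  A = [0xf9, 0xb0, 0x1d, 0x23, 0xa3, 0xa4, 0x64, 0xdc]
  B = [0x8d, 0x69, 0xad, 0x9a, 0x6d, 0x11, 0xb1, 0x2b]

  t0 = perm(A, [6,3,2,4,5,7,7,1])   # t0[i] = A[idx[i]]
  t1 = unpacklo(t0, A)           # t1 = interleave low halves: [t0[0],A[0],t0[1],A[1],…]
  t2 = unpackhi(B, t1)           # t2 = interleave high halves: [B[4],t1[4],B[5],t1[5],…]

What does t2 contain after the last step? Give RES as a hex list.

RES = [ 0x6d  0x1d  0x11  0x1d  0xb1  0xa3  0x2b  0x23 ]

→ t0 |64|23|1d|a3|a4|dc|dc|b0|
→ t1 |64|f9|23|b0|1d|1d|a3|23|
→ t2 |6d|1d|11|1d|b1|a3|2b|23|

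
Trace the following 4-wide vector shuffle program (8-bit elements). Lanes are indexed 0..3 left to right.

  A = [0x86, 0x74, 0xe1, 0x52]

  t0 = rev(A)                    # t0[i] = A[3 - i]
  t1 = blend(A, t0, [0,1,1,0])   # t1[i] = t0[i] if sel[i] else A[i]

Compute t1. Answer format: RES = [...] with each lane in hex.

RES = [ 0x86  0xe1  0x74  0x52 ]

→ t0 |52|e1|74|86|
→ t1 |86|e1|74|52|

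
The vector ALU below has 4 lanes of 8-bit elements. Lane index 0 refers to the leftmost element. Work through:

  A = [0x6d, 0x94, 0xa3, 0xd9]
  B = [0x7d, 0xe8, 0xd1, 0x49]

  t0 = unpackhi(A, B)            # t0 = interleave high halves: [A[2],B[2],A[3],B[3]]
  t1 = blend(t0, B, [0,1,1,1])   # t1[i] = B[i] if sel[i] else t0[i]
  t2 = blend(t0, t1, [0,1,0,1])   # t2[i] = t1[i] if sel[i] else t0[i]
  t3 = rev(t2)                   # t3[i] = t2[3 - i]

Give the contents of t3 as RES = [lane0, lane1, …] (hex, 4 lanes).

RES = [ 0x49  0xd9  0xe8  0xa3 ]

→ t0 |a3|d1|d9|49|
→ t1 |a3|e8|d1|49|
→ t2 |a3|e8|d9|49|
→ t3 |49|d9|e8|a3|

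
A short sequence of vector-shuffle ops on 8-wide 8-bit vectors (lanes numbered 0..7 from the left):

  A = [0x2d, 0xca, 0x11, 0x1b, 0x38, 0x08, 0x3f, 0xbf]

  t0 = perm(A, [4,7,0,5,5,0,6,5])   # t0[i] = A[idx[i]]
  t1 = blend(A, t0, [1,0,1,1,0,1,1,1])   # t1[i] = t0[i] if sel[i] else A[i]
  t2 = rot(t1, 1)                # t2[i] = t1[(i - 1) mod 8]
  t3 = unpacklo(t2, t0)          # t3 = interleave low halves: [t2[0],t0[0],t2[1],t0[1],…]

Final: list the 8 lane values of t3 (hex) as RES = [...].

RES = [ 0x08  0x38  0x38  0xbf  0xca  0x2d  0x2d  0x08 ]

  t0: 38 bf 2d 08 08 2d 3f 08
  t1: 38 ca 2d 08 38 2d 3f 08
  t2: 08 38 ca 2d 08 38 2d 3f
  t3: 08 38 38 bf ca 2d 2d 08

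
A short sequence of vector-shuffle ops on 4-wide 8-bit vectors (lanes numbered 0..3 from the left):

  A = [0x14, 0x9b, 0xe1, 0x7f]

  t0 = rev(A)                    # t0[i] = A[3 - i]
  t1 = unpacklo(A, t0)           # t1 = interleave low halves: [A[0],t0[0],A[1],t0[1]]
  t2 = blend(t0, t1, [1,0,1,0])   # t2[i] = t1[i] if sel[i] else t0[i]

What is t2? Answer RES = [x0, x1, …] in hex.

  t0: 7f e1 9b 14
  t1: 14 7f 9b e1
  t2: 14 e1 9b 14

RES = [0x14, 0xe1, 0x9b, 0x14]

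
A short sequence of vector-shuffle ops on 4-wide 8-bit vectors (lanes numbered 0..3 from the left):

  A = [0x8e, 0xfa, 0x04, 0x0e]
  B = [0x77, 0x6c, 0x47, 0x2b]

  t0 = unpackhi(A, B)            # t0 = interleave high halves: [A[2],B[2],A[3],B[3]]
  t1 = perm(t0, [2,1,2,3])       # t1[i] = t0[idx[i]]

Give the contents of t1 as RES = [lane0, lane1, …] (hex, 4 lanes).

t0 = [0x04, 0x47, 0x0e, 0x2b]
t1 = [0x0e, 0x47, 0x0e, 0x2b]

RES = [0x0e, 0x47, 0x0e, 0x2b]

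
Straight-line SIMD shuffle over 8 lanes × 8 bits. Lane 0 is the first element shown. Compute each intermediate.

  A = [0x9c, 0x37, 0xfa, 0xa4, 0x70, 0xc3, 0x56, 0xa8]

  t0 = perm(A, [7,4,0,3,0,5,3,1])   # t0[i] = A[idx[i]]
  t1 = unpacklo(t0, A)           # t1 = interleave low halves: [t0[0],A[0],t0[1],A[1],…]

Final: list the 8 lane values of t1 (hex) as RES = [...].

t0 = [0xa8, 0x70, 0x9c, 0xa4, 0x9c, 0xc3, 0xa4, 0x37]
t1 = [0xa8, 0x9c, 0x70, 0x37, 0x9c, 0xfa, 0xa4, 0xa4]

RES = [0xa8, 0x9c, 0x70, 0x37, 0x9c, 0xfa, 0xa4, 0xa4]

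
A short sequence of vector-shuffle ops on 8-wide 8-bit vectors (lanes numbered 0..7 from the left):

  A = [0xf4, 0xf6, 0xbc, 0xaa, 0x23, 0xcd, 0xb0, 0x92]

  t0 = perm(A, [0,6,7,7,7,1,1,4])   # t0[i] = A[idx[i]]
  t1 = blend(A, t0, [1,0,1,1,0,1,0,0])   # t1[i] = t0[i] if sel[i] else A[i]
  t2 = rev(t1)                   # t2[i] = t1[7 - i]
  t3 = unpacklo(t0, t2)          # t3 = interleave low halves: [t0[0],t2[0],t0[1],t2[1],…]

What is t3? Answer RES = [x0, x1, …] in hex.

RES = [ 0xf4  0x92  0xb0  0xb0  0x92  0xf6  0x92  0x23 ]

  t0: f4 b0 92 92 92 f6 f6 23
  t1: f4 f6 92 92 23 f6 b0 92
  t2: 92 b0 f6 23 92 92 f6 f4
  t3: f4 92 b0 b0 92 f6 92 23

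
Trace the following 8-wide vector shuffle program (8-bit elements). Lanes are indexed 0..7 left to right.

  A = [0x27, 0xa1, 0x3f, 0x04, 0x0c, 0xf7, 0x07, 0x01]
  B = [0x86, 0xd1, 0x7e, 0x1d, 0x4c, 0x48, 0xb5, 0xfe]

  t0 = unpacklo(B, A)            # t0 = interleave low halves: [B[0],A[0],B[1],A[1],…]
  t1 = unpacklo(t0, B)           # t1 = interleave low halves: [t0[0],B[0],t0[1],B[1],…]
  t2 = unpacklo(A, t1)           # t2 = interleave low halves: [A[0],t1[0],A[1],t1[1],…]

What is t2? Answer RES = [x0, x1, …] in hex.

  t0: 86 27 d1 a1 7e 3f 1d 04
  t1: 86 86 27 d1 d1 7e a1 1d
  t2: 27 86 a1 86 3f 27 04 d1

RES = [0x27, 0x86, 0xa1, 0x86, 0x3f, 0x27, 0x04, 0xd1]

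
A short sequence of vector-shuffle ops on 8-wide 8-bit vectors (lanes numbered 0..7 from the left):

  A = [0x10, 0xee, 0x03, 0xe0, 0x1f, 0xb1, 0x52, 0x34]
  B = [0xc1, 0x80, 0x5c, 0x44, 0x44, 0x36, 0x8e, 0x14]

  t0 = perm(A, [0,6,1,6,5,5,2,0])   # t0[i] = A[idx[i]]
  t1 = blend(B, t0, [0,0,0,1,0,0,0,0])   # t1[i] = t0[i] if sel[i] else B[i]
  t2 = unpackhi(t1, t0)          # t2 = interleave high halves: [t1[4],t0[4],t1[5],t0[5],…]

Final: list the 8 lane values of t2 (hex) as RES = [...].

RES = [ 0x44  0xb1  0x36  0xb1  0x8e  0x03  0x14  0x10 ]

  t0: 10 52 ee 52 b1 b1 03 10
  t1: c1 80 5c 52 44 36 8e 14
  t2: 44 b1 36 b1 8e 03 14 10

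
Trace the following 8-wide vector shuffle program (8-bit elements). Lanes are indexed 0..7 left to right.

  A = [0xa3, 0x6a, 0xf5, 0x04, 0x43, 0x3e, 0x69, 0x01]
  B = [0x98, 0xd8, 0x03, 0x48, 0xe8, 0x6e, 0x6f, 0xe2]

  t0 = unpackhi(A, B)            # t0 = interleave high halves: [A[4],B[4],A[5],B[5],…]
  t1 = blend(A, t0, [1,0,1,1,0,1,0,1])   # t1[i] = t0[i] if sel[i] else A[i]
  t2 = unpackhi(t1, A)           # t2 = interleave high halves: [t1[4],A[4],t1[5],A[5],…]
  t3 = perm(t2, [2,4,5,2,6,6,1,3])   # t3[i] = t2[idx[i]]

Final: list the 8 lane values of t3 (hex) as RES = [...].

  t0: 43 e8 3e 6e 69 6f 01 e2
  t1: 43 6a 3e 6e 43 6f 69 e2
  t2: 43 43 6f 3e 69 69 e2 01
  t3: 6f 69 69 6f e2 e2 43 3e

RES = [ 0x6f  0x69  0x69  0x6f  0xe2  0xe2  0x43  0x3e ]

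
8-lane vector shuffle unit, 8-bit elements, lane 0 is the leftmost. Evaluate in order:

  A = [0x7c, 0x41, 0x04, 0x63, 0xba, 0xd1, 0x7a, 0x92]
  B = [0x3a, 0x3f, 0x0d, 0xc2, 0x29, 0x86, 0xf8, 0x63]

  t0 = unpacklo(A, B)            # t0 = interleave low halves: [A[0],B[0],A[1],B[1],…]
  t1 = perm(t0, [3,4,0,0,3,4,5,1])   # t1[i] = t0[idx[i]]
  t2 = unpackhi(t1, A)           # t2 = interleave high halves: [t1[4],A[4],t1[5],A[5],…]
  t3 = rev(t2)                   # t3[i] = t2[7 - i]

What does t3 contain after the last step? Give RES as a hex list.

  t0: 7c 3a 41 3f 04 0d 63 c2
  t1: 3f 04 7c 7c 3f 04 0d 3a
  t2: 3f ba 04 d1 0d 7a 3a 92
  t3: 92 3a 7a 0d d1 04 ba 3f

RES = [0x92, 0x3a, 0x7a, 0x0d, 0xd1, 0x04, 0xba, 0x3f]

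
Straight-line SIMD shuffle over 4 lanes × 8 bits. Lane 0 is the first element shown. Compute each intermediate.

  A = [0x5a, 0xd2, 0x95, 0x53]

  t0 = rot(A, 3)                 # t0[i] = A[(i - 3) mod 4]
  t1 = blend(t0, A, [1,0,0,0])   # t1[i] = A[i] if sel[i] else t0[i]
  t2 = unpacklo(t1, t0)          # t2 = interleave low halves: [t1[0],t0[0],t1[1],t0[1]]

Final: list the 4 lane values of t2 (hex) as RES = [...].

→ t0 |d2|95|53|5a|
→ t1 |5a|95|53|5a|
→ t2 |5a|d2|95|95|

RES = [0x5a, 0xd2, 0x95, 0x95]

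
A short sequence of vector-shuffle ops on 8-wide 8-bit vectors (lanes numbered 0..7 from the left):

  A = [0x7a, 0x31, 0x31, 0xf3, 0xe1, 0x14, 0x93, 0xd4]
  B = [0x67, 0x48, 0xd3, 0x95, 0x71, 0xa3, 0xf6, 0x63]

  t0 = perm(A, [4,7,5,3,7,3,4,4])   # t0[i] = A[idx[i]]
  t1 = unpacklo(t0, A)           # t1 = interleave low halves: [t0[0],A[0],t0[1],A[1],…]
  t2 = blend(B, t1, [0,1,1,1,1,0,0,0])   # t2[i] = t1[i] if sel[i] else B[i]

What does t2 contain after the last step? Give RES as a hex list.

RES = [0x67, 0x7a, 0xd4, 0x31, 0x14, 0xa3, 0xf6, 0x63]

→ t0 |e1|d4|14|f3|d4|f3|e1|e1|
→ t1 |e1|7a|d4|31|14|31|f3|f3|
→ t2 |67|7a|d4|31|14|a3|f6|63|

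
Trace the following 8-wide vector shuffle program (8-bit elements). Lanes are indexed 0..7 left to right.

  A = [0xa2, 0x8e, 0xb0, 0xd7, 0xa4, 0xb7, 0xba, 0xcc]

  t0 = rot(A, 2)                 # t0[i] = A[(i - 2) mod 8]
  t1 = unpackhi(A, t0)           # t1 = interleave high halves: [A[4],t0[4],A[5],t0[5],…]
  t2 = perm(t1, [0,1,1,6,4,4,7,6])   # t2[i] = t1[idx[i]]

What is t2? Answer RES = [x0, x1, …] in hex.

RES = [0xa4, 0xb0, 0xb0, 0xcc, 0xba, 0xba, 0xb7, 0xcc]

t0 = [0xba, 0xcc, 0xa2, 0x8e, 0xb0, 0xd7, 0xa4, 0xb7]
t1 = [0xa4, 0xb0, 0xb7, 0xd7, 0xba, 0xa4, 0xcc, 0xb7]
t2 = [0xa4, 0xb0, 0xb0, 0xcc, 0xba, 0xba, 0xb7, 0xcc]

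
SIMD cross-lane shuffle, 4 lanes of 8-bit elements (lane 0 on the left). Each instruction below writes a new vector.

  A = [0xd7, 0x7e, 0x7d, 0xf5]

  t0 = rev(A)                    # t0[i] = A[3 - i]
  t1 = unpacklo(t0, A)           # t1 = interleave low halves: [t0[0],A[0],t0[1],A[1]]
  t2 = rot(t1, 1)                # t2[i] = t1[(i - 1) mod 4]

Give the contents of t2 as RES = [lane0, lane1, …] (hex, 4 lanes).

t0 = [0xf5, 0x7d, 0x7e, 0xd7]
t1 = [0xf5, 0xd7, 0x7d, 0x7e]
t2 = [0x7e, 0xf5, 0xd7, 0x7d]

RES = [ 0x7e  0xf5  0xd7  0x7d ]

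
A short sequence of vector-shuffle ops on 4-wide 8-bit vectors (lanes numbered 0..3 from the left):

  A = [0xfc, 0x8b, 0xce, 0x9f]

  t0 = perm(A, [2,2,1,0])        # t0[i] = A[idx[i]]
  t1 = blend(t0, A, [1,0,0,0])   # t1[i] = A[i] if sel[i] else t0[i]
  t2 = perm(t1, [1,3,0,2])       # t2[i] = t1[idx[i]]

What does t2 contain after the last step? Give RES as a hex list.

→ t0 |ce|ce|8b|fc|
→ t1 |fc|ce|8b|fc|
→ t2 |ce|fc|fc|8b|

RES = [0xce, 0xfc, 0xfc, 0x8b]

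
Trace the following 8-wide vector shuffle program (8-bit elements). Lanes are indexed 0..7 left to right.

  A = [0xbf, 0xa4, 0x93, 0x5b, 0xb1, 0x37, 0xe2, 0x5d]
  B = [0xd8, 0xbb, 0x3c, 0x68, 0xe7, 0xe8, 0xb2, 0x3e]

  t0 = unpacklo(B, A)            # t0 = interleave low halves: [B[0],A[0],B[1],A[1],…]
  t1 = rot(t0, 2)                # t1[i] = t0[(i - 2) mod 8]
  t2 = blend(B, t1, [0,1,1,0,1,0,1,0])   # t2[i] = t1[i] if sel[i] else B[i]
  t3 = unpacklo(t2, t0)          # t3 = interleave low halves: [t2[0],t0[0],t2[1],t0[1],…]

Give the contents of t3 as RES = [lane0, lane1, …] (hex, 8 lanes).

RES = [ 0xd8  0xd8  0x5b  0xbf  0xd8  0xbb  0x68  0xa4 ]

t0 = [0xd8, 0xbf, 0xbb, 0xa4, 0x3c, 0x93, 0x68, 0x5b]
t1 = [0x68, 0x5b, 0xd8, 0xbf, 0xbb, 0xa4, 0x3c, 0x93]
t2 = [0xd8, 0x5b, 0xd8, 0x68, 0xbb, 0xe8, 0x3c, 0x3e]
t3 = [0xd8, 0xd8, 0x5b, 0xbf, 0xd8, 0xbb, 0x68, 0xa4]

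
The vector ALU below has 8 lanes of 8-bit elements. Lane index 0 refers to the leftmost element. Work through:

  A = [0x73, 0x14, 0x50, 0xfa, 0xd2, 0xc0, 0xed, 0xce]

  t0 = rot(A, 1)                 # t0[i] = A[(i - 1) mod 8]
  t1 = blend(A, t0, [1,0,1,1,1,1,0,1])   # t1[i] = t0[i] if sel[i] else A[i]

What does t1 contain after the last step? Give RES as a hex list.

→ t0 |ce|73|14|50|fa|d2|c0|ed|
→ t1 |ce|14|14|50|fa|d2|ed|ed|

RES = [0xce, 0x14, 0x14, 0x50, 0xfa, 0xd2, 0xed, 0xed]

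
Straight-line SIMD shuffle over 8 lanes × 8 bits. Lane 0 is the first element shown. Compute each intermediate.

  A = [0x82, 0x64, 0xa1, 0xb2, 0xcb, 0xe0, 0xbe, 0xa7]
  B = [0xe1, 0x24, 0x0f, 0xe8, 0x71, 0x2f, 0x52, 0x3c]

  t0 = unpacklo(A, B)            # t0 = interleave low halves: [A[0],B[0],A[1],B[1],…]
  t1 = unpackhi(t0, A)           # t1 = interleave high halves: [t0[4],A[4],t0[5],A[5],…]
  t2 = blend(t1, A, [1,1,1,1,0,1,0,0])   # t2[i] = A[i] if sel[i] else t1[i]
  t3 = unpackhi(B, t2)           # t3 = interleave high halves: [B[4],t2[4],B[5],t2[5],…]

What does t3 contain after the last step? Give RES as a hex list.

RES = [ 0x71  0xb2  0x2f  0xe0  0x52  0xe8  0x3c  0xa7 ]

  t0: 82 e1 64 24 a1 0f b2 e8
  t1: a1 cb 0f e0 b2 be e8 a7
  t2: 82 64 a1 b2 b2 e0 e8 a7
  t3: 71 b2 2f e0 52 e8 3c a7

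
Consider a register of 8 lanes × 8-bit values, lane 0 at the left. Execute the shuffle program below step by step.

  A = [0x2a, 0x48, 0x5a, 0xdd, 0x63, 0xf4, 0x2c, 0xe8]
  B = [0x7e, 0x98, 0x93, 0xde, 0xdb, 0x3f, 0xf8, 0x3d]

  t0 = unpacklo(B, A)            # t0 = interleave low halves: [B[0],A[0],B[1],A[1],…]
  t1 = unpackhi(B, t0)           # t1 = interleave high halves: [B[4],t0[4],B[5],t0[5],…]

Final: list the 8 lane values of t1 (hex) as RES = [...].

  t0: 7e 2a 98 48 93 5a de dd
  t1: db 93 3f 5a f8 de 3d dd

RES = [0xdb, 0x93, 0x3f, 0x5a, 0xf8, 0xde, 0x3d, 0xdd]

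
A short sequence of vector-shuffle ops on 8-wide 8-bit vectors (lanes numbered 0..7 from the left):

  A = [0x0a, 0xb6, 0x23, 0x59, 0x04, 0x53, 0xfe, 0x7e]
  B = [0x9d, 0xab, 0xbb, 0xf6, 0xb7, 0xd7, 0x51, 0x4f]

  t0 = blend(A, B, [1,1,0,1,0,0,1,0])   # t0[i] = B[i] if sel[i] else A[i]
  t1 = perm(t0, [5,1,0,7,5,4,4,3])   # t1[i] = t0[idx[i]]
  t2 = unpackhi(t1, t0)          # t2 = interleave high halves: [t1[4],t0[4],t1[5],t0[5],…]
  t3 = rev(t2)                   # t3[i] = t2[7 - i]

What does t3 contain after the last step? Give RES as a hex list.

RES = [0x7e, 0xf6, 0x51, 0x04, 0x53, 0x04, 0x04, 0x53]

  t0: 9d ab 23 f6 04 53 51 7e
  t1: 53 ab 9d 7e 53 04 04 f6
  t2: 53 04 04 53 04 51 f6 7e
  t3: 7e f6 51 04 53 04 04 53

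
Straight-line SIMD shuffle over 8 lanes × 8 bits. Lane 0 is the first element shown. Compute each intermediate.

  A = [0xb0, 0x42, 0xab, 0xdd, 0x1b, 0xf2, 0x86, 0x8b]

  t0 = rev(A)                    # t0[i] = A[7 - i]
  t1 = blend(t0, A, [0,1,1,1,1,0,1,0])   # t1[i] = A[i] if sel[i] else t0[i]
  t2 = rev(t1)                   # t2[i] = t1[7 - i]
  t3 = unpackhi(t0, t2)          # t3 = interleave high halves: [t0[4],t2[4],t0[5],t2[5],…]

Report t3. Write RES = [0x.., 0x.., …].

→ t0 |8b|86|f2|1b|dd|ab|42|b0|
→ t1 |8b|42|ab|dd|1b|ab|86|b0|
→ t2 |b0|86|ab|1b|dd|ab|42|8b|
→ t3 |dd|dd|ab|ab|42|42|b0|8b|

RES = [0xdd, 0xdd, 0xab, 0xab, 0x42, 0x42, 0xb0, 0x8b]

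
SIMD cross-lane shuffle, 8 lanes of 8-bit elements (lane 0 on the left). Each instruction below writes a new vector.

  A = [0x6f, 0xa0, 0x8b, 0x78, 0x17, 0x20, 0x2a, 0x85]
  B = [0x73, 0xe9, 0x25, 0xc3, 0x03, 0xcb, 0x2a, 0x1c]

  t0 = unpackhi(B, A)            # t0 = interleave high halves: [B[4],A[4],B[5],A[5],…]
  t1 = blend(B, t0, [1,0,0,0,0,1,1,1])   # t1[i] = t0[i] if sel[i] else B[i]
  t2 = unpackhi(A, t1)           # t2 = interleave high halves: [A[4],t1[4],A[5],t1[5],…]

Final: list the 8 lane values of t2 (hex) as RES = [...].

t0 = [0x03, 0x17, 0xcb, 0x20, 0x2a, 0x2a, 0x1c, 0x85]
t1 = [0x03, 0xe9, 0x25, 0xc3, 0x03, 0x2a, 0x1c, 0x85]
t2 = [0x17, 0x03, 0x20, 0x2a, 0x2a, 0x1c, 0x85, 0x85]

RES = [ 0x17  0x03  0x20  0x2a  0x2a  0x1c  0x85  0x85 ]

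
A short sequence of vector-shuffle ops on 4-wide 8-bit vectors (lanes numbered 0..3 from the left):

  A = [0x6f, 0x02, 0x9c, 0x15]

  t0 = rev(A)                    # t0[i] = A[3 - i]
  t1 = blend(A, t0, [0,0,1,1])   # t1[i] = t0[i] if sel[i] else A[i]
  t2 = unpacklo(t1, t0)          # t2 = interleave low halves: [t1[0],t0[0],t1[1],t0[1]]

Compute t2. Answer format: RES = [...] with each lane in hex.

t0 = [0x15, 0x9c, 0x02, 0x6f]
t1 = [0x6f, 0x02, 0x02, 0x6f]
t2 = [0x6f, 0x15, 0x02, 0x9c]

RES = [0x6f, 0x15, 0x02, 0x9c]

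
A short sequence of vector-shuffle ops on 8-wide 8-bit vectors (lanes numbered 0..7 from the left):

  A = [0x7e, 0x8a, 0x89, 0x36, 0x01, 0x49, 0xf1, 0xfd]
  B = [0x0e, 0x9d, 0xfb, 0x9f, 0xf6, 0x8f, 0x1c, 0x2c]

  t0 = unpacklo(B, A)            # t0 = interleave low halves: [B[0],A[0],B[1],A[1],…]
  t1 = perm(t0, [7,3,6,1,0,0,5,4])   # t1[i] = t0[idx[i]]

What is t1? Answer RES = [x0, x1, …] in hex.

RES = [ 0x36  0x8a  0x9f  0x7e  0x0e  0x0e  0x89  0xfb ]

t0 = [0x0e, 0x7e, 0x9d, 0x8a, 0xfb, 0x89, 0x9f, 0x36]
t1 = [0x36, 0x8a, 0x9f, 0x7e, 0x0e, 0x0e, 0x89, 0xfb]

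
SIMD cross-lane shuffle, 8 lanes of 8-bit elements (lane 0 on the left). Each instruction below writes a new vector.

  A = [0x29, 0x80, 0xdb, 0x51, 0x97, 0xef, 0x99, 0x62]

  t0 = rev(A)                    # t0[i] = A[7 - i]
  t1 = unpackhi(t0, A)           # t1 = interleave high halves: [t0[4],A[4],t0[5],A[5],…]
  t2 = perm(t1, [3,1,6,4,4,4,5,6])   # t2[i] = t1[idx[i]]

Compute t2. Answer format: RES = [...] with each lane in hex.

RES = [ 0xef  0x97  0x29  0x80  0x80  0x80  0x99  0x29 ]

t0 = [0x62, 0x99, 0xef, 0x97, 0x51, 0xdb, 0x80, 0x29]
t1 = [0x51, 0x97, 0xdb, 0xef, 0x80, 0x99, 0x29, 0x62]
t2 = [0xef, 0x97, 0x29, 0x80, 0x80, 0x80, 0x99, 0x29]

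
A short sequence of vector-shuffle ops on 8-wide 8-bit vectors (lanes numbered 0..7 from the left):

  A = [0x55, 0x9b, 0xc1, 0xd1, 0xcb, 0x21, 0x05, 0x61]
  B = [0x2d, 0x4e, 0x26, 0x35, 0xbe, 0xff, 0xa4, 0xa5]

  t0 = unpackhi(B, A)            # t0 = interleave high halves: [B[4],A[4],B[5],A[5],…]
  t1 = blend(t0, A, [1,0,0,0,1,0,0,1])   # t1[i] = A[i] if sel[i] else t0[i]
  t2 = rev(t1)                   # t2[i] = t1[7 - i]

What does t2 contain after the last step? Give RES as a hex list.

RES = [0x61, 0xa5, 0x05, 0xcb, 0x21, 0xff, 0xcb, 0x55]

t0 = [0xbe, 0xcb, 0xff, 0x21, 0xa4, 0x05, 0xa5, 0x61]
t1 = [0x55, 0xcb, 0xff, 0x21, 0xcb, 0x05, 0xa5, 0x61]
t2 = [0x61, 0xa5, 0x05, 0xcb, 0x21, 0xff, 0xcb, 0x55]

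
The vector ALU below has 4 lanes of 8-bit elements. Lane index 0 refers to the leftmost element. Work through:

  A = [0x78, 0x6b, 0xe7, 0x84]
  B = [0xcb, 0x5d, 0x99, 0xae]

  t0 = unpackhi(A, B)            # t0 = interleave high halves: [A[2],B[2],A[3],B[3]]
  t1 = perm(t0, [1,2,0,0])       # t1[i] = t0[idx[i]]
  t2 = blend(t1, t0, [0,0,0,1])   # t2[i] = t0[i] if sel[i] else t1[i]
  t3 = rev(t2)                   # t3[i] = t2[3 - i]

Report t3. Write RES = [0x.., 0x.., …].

RES = [0xae, 0xe7, 0x84, 0x99]

t0 = [0xe7, 0x99, 0x84, 0xae]
t1 = [0x99, 0x84, 0xe7, 0xe7]
t2 = [0x99, 0x84, 0xe7, 0xae]
t3 = [0xae, 0xe7, 0x84, 0x99]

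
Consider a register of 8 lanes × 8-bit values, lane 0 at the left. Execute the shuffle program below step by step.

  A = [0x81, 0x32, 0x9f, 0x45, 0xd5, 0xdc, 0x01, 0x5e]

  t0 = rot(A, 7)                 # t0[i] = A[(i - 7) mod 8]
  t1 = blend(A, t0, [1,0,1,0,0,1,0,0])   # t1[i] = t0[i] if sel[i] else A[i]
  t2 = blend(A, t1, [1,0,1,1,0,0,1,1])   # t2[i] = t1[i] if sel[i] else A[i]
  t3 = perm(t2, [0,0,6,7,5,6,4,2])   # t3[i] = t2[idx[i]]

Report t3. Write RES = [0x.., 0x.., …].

RES = [0x32, 0x32, 0x01, 0x5e, 0xdc, 0x01, 0xd5, 0x45]

→ t0 |32|9f|45|d5|dc|01|5e|81|
→ t1 |32|32|45|45|d5|01|01|5e|
→ t2 |32|32|45|45|d5|dc|01|5e|
→ t3 |32|32|01|5e|dc|01|d5|45|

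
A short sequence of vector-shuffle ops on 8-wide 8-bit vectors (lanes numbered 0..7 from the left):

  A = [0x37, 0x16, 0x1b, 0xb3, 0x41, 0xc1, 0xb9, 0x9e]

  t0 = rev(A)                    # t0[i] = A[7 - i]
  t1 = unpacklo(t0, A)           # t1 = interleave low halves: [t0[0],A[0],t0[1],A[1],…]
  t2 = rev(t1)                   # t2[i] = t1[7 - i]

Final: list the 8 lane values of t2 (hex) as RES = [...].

RES = [0xb3, 0x41, 0x1b, 0xc1, 0x16, 0xb9, 0x37, 0x9e]

→ t0 |9e|b9|c1|41|b3|1b|16|37|
→ t1 |9e|37|b9|16|c1|1b|41|b3|
→ t2 |b3|41|1b|c1|16|b9|37|9e|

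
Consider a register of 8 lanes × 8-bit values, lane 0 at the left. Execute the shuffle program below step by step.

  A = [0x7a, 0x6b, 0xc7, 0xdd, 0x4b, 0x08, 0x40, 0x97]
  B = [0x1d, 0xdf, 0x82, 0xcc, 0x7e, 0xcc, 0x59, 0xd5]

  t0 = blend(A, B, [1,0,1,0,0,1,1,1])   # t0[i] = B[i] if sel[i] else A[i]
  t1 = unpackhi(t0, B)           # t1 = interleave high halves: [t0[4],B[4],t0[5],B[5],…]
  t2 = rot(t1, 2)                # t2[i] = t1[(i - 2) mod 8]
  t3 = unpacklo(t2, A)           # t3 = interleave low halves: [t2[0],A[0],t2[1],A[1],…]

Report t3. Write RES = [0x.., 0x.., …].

  t0: 1d 6b 82 dd 4b cc 59 d5
  t1: 4b 7e cc cc 59 59 d5 d5
  t2: d5 d5 4b 7e cc cc 59 59
  t3: d5 7a d5 6b 4b c7 7e dd

RES = [0xd5, 0x7a, 0xd5, 0x6b, 0x4b, 0xc7, 0x7e, 0xdd]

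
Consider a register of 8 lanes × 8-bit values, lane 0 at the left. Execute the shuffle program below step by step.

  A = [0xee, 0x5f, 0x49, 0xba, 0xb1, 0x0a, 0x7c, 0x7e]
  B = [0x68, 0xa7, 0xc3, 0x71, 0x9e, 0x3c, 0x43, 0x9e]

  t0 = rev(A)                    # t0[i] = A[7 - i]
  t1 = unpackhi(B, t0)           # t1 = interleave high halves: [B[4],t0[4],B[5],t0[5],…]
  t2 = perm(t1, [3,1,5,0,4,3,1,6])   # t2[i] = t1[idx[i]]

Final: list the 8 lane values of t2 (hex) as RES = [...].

RES = [0x49, 0xba, 0x5f, 0x9e, 0x43, 0x49, 0xba, 0x9e]

  t0: 7e 7c 0a b1 ba 49 5f ee
  t1: 9e ba 3c 49 43 5f 9e ee
  t2: 49 ba 5f 9e 43 49 ba 9e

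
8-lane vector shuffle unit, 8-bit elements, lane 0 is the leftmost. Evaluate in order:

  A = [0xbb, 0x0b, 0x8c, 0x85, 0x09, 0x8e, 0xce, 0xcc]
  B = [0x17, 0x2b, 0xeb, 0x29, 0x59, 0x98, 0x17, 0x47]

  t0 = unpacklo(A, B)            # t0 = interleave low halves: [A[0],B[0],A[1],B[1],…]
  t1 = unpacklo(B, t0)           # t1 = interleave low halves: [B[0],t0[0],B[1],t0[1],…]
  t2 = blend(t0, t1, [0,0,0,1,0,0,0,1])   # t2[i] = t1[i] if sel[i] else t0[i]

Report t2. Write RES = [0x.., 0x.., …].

  t0: bb 17 0b 2b 8c eb 85 29
  t1: 17 bb 2b 17 eb 0b 29 2b
  t2: bb 17 0b 17 8c eb 85 2b

RES = [ 0xbb  0x17  0x0b  0x17  0x8c  0xeb  0x85  0x2b ]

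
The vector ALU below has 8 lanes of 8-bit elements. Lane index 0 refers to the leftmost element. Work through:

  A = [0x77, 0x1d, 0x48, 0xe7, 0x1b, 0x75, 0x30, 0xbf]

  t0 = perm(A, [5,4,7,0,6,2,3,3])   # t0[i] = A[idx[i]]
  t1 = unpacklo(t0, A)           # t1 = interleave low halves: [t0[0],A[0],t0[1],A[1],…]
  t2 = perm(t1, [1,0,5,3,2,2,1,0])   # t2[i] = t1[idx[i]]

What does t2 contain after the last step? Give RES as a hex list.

→ t0 |75|1b|bf|77|30|48|e7|e7|
→ t1 |75|77|1b|1d|bf|48|77|e7|
→ t2 |77|75|48|1d|1b|1b|77|75|

RES = [ 0x77  0x75  0x48  0x1d  0x1b  0x1b  0x77  0x75 ]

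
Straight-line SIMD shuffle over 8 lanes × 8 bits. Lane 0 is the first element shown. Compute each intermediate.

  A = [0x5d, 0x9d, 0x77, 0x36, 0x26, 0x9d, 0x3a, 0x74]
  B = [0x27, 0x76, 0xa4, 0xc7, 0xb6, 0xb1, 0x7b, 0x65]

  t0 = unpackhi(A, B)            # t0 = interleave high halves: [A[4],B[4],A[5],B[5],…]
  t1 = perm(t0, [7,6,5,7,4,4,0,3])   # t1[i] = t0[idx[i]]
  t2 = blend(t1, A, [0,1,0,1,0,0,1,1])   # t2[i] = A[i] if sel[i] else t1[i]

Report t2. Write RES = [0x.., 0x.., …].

  t0: 26 b6 9d b1 3a 7b 74 65
  t1: 65 74 7b 65 3a 3a 26 b1
  t2: 65 9d 7b 36 3a 3a 3a 74

RES = [ 0x65  0x9d  0x7b  0x36  0x3a  0x3a  0x3a  0x74 ]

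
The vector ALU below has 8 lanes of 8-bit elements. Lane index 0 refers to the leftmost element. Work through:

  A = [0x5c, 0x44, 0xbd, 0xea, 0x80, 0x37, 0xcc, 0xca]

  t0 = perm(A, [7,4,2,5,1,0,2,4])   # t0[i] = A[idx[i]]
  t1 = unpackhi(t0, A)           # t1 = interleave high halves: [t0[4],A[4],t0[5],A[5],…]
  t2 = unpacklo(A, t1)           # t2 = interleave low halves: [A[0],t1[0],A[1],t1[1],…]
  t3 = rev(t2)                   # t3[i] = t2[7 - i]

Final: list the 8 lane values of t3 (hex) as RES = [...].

RES = [ 0x37  0xea  0x5c  0xbd  0x80  0x44  0x44  0x5c ]

→ t0 |ca|80|bd|37|44|5c|bd|80|
→ t1 |44|80|5c|37|bd|cc|80|ca|
→ t2 |5c|44|44|80|bd|5c|ea|37|
→ t3 |37|ea|5c|bd|80|44|44|5c|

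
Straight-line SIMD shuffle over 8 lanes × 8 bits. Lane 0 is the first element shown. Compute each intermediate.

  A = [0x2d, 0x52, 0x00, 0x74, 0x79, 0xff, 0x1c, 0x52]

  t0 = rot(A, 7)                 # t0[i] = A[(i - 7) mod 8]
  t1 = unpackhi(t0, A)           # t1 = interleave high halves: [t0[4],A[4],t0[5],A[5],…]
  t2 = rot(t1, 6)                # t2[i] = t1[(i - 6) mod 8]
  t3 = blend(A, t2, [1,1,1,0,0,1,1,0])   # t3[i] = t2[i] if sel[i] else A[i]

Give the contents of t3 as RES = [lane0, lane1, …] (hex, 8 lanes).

RES = [0x1c, 0xff, 0x52, 0x74, 0x79, 0x52, 0xff, 0x52]

  t0: 52 00 74 79 ff 1c 52 2d
  t1: ff 79 1c ff 52 1c 2d 52
  t2: 1c ff 52 1c 2d 52 ff 79
  t3: 1c ff 52 74 79 52 ff 52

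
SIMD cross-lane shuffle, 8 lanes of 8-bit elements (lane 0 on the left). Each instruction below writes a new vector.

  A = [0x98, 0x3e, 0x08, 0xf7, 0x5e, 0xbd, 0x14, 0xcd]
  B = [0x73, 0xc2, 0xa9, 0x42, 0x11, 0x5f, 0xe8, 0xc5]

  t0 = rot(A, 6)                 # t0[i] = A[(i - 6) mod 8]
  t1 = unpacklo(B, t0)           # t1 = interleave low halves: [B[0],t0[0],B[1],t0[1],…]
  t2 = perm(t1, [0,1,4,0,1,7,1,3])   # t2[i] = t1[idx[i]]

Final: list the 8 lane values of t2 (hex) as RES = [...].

RES = [0x73, 0x08, 0xa9, 0x73, 0x08, 0xbd, 0x08, 0xf7]

→ t0 |08|f7|5e|bd|14|cd|98|3e|
→ t1 |73|08|c2|f7|a9|5e|42|bd|
→ t2 |73|08|a9|73|08|bd|08|f7|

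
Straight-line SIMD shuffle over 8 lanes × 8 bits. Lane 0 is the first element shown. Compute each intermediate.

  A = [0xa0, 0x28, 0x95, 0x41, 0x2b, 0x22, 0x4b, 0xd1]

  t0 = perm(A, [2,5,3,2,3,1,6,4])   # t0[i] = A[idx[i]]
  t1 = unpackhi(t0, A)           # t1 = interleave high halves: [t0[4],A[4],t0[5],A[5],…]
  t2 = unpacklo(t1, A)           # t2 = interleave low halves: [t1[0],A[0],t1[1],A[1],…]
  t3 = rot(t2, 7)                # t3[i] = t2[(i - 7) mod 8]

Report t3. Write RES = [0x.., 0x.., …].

→ t0 |95|22|41|95|41|28|4b|2b|
→ t1 |41|2b|28|22|4b|4b|2b|d1|
→ t2 |41|a0|2b|28|28|95|22|41|
→ t3 |a0|2b|28|28|95|22|41|41|

RES = [0xa0, 0x2b, 0x28, 0x28, 0x95, 0x22, 0x41, 0x41]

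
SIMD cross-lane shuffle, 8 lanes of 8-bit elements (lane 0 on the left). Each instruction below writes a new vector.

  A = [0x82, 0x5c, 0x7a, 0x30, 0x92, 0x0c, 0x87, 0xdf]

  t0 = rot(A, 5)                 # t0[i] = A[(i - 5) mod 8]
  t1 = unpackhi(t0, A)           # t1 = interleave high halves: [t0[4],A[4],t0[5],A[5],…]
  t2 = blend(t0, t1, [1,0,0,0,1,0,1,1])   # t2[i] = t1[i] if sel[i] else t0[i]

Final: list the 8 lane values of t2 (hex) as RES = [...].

RES = [0xdf, 0x92, 0x0c, 0x87, 0x5c, 0x82, 0x7a, 0xdf]

→ t0 |30|92|0c|87|df|82|5c|7a|
→ t1 |df|92|82|0c|5c|87|7a|df|
→ t2 |df|92|0c|87|5c|82|7a|df|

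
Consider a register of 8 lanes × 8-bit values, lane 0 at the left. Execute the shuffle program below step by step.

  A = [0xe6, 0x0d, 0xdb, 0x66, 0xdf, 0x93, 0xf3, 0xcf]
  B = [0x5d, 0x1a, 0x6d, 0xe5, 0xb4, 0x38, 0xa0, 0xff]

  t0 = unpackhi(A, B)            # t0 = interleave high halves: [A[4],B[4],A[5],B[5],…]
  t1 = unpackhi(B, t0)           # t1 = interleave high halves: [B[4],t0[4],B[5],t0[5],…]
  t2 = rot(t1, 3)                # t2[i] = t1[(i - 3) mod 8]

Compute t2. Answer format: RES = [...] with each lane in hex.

RES = [ 0xcf  0xff  0xff  0xb4  0xf3  0x38  0xa0  0xa0 ]

t0 = [0xdf, 0xb4, 0x93, 0x38, 0xf3, 0xa0, 0xcf, 0xff]
t1 = [0xb4, 0xf3, 0x38, 0xa0, 0xa0, 0xcf, 0xff, 0xff]
t2 = [0xcf, 0xff, 0xff, 0xb4, 0xf3, 0x38, 0xa0, 0xa0]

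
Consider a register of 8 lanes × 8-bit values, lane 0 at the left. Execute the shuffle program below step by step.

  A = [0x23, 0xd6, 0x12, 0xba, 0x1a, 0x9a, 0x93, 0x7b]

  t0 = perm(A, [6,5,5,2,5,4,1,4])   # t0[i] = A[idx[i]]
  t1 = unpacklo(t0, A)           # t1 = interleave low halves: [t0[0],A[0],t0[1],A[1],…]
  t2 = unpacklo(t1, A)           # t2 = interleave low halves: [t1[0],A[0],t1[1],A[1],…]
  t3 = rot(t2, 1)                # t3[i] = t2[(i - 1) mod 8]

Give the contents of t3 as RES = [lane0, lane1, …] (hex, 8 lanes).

t0 = [0x93, 0x9a, 0x9a, 0x12, 0x9a, 0x1a, 0xd6, 0x1a]
t1 = [0x93, 0x23, 0x9a, 0xd6, 0x9a, 0x12, 0x12, 0xba]
t2 = [0x93, 0x23, 0x23, 0xd6, 0x9a, 0x12, 0xd6, 0xba]
t3 = [0xba, 0x93, 0x23, 0x23, 0xd6, 0x9a, 0x12, 0xd6]

RES = [0xba, 0x93, 0x23, 0x23, 0xd6, 0x9a, 0x12, 0xd6]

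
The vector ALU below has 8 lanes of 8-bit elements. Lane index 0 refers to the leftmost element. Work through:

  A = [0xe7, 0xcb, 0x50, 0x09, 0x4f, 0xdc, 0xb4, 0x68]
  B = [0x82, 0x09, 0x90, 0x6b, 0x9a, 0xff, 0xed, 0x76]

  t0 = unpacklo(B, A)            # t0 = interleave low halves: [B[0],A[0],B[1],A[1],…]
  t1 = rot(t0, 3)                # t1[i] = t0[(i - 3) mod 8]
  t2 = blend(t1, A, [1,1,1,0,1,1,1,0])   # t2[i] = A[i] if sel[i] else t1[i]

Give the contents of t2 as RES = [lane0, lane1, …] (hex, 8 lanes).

RES = [0xe7, 0xcb, 0x50, 0x82, 0x4f, 0xdc, 0xb4, 0x90]

  t0: 82 e7 09 cb 90 50 6b 09
  t1: 50 6b 09 82 e7 09 cb 90
  t2: e7 cb 50 82 4f dc b4 90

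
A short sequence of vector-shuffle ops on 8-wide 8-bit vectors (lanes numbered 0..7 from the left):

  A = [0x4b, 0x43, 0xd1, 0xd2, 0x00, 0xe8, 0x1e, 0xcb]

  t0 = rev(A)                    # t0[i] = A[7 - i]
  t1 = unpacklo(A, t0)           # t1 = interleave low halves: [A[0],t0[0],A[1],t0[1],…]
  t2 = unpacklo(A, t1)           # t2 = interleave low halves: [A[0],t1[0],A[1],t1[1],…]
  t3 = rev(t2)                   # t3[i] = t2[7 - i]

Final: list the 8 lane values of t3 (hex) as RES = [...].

RES = [0x1e, 0xd2, 0x43, 0xd1, 0xcb, 0x43, 0x4b, 0x4b]

  t0: cb 1e e8 00 d2 d1 43 4b
  t1: 4b cb 43 1e d1 e8 d2 00
  t2: 4b 4b 43 cb d1 43 d2 1e
  t3: 1e d2 43 d1 cb 43 4b 4b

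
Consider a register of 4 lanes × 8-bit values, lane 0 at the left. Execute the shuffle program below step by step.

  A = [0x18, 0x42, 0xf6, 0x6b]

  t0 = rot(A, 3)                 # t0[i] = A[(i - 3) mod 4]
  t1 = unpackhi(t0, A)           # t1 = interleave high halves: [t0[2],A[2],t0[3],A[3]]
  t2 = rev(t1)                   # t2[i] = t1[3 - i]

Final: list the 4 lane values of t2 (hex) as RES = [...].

RES = [ 0x6b  0x18  0xf6  0x6b ]

  t0: 42 f6 6b 18
  t1: 6b f6 18 6b
  t2: 6b 18 f6 6b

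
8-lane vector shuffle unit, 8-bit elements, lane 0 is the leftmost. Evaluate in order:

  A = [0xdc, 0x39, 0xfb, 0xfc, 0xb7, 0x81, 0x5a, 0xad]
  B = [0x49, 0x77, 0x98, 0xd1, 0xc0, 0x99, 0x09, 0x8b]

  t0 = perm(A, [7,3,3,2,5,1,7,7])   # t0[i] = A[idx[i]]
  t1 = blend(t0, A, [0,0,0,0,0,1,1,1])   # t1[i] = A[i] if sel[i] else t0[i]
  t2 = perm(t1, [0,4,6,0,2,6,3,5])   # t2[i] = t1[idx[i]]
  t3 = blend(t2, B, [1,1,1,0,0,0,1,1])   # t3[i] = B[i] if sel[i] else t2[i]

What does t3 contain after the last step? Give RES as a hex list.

RES = [ 0x49  0x77  0x98  0xad  0xfc  0x5a  0x09  0x8b ]

t0 = [0xad, 0xfc, 0xfc, 0xfb, 0x81, 0x39, 0xad, 0xad]
t1 = [0xad, 0xfc, 0xfc, 0xfb, 0x81, 0x81, 0x5a, 0xad]
t2 = [0xad, 0x81, 0x5a, 0xad, 0xfc, 0x5a, 0xfb, 0x81]
t3 = [0x49, 0x77, 0x98, 0xad, 0xfc, 0x5a, 0x09, 0x8b]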